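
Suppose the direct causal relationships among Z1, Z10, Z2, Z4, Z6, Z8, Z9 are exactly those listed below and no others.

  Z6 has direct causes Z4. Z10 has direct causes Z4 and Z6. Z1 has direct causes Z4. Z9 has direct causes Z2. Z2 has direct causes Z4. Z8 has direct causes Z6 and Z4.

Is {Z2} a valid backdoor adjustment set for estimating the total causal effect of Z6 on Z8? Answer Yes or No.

No

Backdoor paths from Z6 to Z8 (paths whose first edge points into Z6):
  P1: Z6 <- Z4 -> Z8
Condition 1 (no descendant of Z6 in the set): holds — descendants of Z6 are {Z10, Z8}; none are in {Z2}.
Condition 2 (every backdoor path blocked by {Z2}):
  P1: open — no interior node is in the conditioning set.
{Z2} does not satisfy the backdoor criterion.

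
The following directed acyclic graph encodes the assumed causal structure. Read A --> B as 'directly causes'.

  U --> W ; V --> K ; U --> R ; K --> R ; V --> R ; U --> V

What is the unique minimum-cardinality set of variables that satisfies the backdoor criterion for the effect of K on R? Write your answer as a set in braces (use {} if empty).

{V}

Variables eligible for adjustment (non-descendants of K, excluding K and R): {U, V, W}.
Backdoor paths from K to R:
  P1: K <- V <- U -> R
  P2: K <- V -> R
The empty set is not sufficient: P1 (K <- V <- U -> R) has no collider blocking it and no conditioned non-collider, so it is open.
Try {V}:
  P1: blocked at chain node V ∈ conditioning set.
  P2: blocked at fork node V ∈ conditioning set.
{V} contains no descendant of K and blocks every backdoor path.
No other singleton works — e.g. {U} leaves P2 open — so {V} is the unique smallest valid adjustment set.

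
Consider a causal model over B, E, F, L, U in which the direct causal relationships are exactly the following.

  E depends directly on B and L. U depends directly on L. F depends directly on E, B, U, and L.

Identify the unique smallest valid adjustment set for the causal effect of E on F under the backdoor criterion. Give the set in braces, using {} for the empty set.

Variables eligible for adjustment (non-descendants of E, excluding E and F): {B, L, U}.
Backdoor paths from E to F:
  P1: E <- L -> U -> F
  P2: E <- L -> F
  P3: E <- B -> F
The empty set is not sufficient: P1 (E <- L -> U -> F) has no collider blocking it and no conditioned non-collider, so it is open.
Try {B, L}:
  P1: blocked at fork node L ∈ conditioning set.
  P2: blocked at fork node L ∈ conditioning set.
  P3: blocked at fork node B ∈ conditioning set.
{B, L} contains no descendant of E and blocks every backdoor path.
Every element of {B, L} is needed (dropping B leaves P3 open; dropping L leaves P1 open), so no proper subset is valid.
Among all size-2 subsets of the eligible variables, only {B, L} blocks every backdoor path, so it is the unique smallest valid adjustment set.

{B, L}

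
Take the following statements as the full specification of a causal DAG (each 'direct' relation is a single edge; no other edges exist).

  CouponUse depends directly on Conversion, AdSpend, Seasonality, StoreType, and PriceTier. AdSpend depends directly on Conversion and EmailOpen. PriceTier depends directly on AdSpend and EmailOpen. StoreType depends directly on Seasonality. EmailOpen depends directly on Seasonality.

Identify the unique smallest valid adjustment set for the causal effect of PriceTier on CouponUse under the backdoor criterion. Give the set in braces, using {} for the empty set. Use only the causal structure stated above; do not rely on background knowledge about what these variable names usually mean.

{AdSpend, EmailOpen}

Variables eligible for adjustment (non-descendants of PriceTier, excluding PriceTier and CouponUse): {AdSpend, Conversion, EmailOpen, Seasonality, StoreType}.
Backdoor paths from PriceTier to CouponUse:
  P1: PriceTier <- EmailOpen <- Seasonality -> StoreType -> CouponUse
  P2: PriceTier <- EmailOpen <- Seasonality -> CouponUse
  P3: PriceTier <- EmailOpen -> AdSpend <- Conversion -> CouponUse
  P4: PriceTier <- EmailOpen -> AdSpend -> CouponUse
  P5: PriceTier <- AdSpend <- Conversion -> CouponUse
  P6: PriceTier <- AdSpend <- EmailOpen <- Seasonality -> StoreType -> CouponUse
  P7: PriceTier <- AdSpend <- EmailOpen <- Seasonality -> CouponUse
  P8: PriceTier <- AdSpend -> CouponUse
The empty set is not sufficient: P1 (PriceTier <- EmailOpen <- Seasonality -> StoreType -> CouponUse) has no collider blocking it and no conditioned non-collider, so it is open.
Try {AdSpend, EmailOpen}:
  P1: blocked at chain node EmailOpen ∈ conditioning set.
  P2: blocked at chain node EmailOpen ∈ conditioning set.
  P3: blocked at fork node EmailOpen ∈ conditioning set.
  P4: blocked at fork node EmailOpen ∈ conditioning set.
  P5: blocked at chain node AdSpend ∈ conditioning set.
  P6: blocked at chain node AdSpend ∈ conditioning set.
  P7: blocked at chain node AdSpend ∈ conditioning set.
  P8: blocked at fork node AdSpend ∈ conditioning set.
{AdSpend, EmailOpen} contains no descendant of PriceTier and blocks every backdoor path.
Every element of {AdSpend, EmailOpen} is needed (dropping AdSpend leaves P5 open; dropping EmailOpen leaves P1 open), so no proper subset is valid.
Among all size-2 subsets of the eligible variables, only {AdSpend, EmailOpen} blocks every backdoor path, so it is the unique smallest valid adjustment set.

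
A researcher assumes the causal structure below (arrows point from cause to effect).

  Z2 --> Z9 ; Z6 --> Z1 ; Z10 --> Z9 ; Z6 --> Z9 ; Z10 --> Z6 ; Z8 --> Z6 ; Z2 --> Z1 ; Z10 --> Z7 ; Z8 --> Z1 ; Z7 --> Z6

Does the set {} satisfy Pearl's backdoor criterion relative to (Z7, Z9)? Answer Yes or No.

No

Backdoor paths from Z7 to Z9 (paths whose first edge points into Z7):
  P1: Z7 <- Z10 -> Z6 <- Z8 -> Z1 <- Z2 -> Z9
  P2: Z7 <- Z10 -> Z6 -> Z1 <- Z2 -> Z9
  P3: Z7 <- Z10 -> Z6 -> Z9
  P4: Z7 <- Z10 -> Z9
Condition 1 (no descendant of Z7 in the set): holds — descendants of Z7 are {Z1, Z6, Z9}; none are in {}.
Condition 2 (every backdoor path blocked by {}):
  P1: blocked at collider Z6 (neither it nor any descendant is in the conditioning set).
  P2: blocked at collider Z1 (neither it nor any descendant is in the conditioning set).
  P3: open — no interior node is in the conditioning set.
  P4: open — no interior node is in the conditioning set.
{} does not satisfy the backdoor criterion.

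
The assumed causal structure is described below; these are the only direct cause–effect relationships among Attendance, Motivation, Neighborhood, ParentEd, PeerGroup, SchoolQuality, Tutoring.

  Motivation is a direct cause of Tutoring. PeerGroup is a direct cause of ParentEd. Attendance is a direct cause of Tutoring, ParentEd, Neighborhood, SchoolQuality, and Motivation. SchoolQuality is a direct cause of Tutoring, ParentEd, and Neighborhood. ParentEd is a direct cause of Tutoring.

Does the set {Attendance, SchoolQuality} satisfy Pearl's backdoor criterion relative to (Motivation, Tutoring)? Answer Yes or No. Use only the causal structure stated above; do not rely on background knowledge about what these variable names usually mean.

Yes

Backdoor paths from Motivation to Tutoring (paths whose first edge points into Motivation):
  P1: Motivation <- Attendance -> SchoolQuality -> ParentEd -> Tutoring
  P2: Motivation <- Attendance -> SchoolQuality -> Tutoring
  P3: Motivation <- Attendance -> ParentEd <- SchoolQuality -> Tutoring
  P4: Motivation <- Attendance -> ParentEd -> Tutoring
  P5: Motivation <- Attendance -> Tutoring
  P6: Motivation <- Attendance -> Neighborhood <- SchoolQuality -> ParentEd -> Tutoring
  P7: Motivation <- Attendance -> Neighborhood <- SchoolQuality -> Tutoring
Condition 1 (no descendant of Motivation in the set): holds — descendants of Motivation are {Tutoring}; none are in {Attendance, SchoolQuality}.
Condition 2 (every backdoor path blocked by {Attendance, SchoolQuality}):
  P1: blocked at fork node Attendance ∈ conditioning set.
  P2: blocked at fork node Attendance ∈ conditioning set.
  P3: blocked at fork node Attendance ∈ conditioning set.
  P4: blocked at fork node Attendance ∈ conditioning set.
  P5: blocked at fork node Attendance ∈ conditioning set.
  P6: blocked at fork node Attendance ∈ conditioning set.
  P7: blocked at fork node Attendance ∈ conditioning set.
{Attendance, SchoolQuality} satisfies the backdoor criterion.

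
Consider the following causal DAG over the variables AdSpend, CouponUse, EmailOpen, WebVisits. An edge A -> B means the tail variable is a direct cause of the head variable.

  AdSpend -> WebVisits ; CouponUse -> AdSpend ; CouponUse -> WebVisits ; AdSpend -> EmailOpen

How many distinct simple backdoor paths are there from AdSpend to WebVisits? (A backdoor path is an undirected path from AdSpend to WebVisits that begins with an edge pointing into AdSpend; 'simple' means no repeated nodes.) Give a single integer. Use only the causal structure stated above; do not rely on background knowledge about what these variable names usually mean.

1

A backdoor path from AdSpend to WebVisits is any simple undirected path whose first edge points into AdSpend (i.e. leaves AdSpend via a parent).
Parents of AdSpend: {CouponUse}.
Enumerating:
  P1: AdSpend <- CouponUse -> WebVisits
That exhausts the simple backdoor paths. Count: 1.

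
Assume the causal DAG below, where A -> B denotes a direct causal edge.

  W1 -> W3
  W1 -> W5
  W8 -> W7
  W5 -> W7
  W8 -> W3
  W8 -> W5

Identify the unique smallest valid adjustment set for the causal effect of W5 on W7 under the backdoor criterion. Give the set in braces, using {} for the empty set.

{W8}

Variables eligible for adjustment (non-descendants of W5, excluding W5 and W7): {W1, W3, W8}.
Backdoor paths from W5 to W7:
  P1: W5 <- W1 -> W3 <- W8 -> W7
  P2: W5 <- W8 -> W7
The empty set is not sufficient: P2 (W5 <- W8 -> W7) has no collider blocking it and no conditioned non-collider, so it is open.
Try {W8}:
  P1: blocked at collider W3 (neither it nor any descendant is in the conditioning set).
  P2: blocked at fork node W8 ∈ conditioning set.
{W8} contains no descendant of W5 and blocks every backdoor path.
No other singleton works — e.g. {W1} leaves P2 open — so {W8} is the unique smallest valid adjustment set.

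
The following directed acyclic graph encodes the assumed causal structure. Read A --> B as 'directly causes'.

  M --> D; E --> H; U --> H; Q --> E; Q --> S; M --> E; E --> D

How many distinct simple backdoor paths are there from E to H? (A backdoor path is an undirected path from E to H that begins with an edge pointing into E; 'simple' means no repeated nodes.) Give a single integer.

A backdoor path from E to H is any simple undirected path whose first edge points into E (i.e. leaves E via a parent).
Parents of E: {M, Q}.
No simple path from any parent of E reaches H without revisiting E, so there are no backdoor paths.

0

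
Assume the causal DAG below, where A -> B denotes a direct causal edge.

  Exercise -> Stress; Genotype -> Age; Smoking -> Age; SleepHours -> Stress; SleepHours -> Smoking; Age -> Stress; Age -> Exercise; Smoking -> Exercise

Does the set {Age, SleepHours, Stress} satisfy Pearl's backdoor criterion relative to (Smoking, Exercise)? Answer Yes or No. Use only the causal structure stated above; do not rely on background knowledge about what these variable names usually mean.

No

Backdoor paths from Smoking to Exercise (paths whose first edge points into Smoking):
  P1: Smoking <- SleepHours -> Stress <- Age -> Exercise
  P2: Smoking <- SleepHours -> Stress <- Exercise
Condition 1 (no descendant of Smoking in the set): FAILS — Age and Stress are descendants of Smoking.
Condition 2 (every backdoor path blocked by {Age, SleepHours, Stress}):
  P1: blocked at fork node SleepHours ∈ conditioning set.
  P2: blocked at fork node SleepHours ∈ conditioning set.
{Age, SleepHours, Stress} does not satisfy the backdoor criterion.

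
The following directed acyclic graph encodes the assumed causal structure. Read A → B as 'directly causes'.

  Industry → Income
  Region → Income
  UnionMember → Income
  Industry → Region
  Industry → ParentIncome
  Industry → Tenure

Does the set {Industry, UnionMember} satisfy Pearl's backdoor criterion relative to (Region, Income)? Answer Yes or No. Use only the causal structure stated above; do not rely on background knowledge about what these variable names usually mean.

Backdoor paths from Region to Income (paths whose first edge points into Region):
  P1: Region <- Industry -> Income
Condition 1 (no descendant of Region in the set): holds — descendants of Region are {Income}; none are in {Industry, UnionMember}.
Condition 2 (every backdoor path blocked by {Industry, UnionMember}):
  P1: blocked at fork node Industry ∈ conditioning set.
{Industry, UnionMember} satisfies the backdoor criterion.

Yes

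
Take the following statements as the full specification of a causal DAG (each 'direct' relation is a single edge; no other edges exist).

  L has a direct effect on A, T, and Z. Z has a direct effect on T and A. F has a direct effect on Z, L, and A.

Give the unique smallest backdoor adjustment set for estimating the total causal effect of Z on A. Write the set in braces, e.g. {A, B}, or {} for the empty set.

Variables eligible for adjustment (non-descendants of Z, excluding Z and A): {F, L}.
Backdoor paths from Z to A:
  P1: Z <- F -> L -> A
  P2: Z <- F -> A
  P3: Z <- L <- F -> A
  P4: Z <- L -> A
The empty set is not sufficient: P1 (Z <- F -> L -> A) has no collider blocking it and no conditioned non-collider, so it is open.
Try {F, L}:
  P1: blocked at fork node F ∈ conditioning set.
  P2: blocked at fork node F ∈ conditioning set.
  P3: blocked at chain node L ∈ conditioning set.
  P4: blocked at fork node L ∈ conditioning set.
{F, L} contains no descendant of Z and blocks every backdoor path.
Every element of {F, L} is needed (dropping F leaves P2 open; dropping L leaves P4 open), so no proper subset is valid.
Among all size-2 subsets of the eligible variables, only {F, L} blocks every backdoor path, so it is the unique smallest valid adjustment set.

{F, L}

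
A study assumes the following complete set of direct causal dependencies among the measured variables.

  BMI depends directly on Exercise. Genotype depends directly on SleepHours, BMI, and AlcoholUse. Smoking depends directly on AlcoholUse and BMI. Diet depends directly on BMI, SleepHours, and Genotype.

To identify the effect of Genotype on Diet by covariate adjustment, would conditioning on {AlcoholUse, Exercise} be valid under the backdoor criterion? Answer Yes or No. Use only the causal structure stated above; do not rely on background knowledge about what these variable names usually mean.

No

Backdoor paths from Genotype to Diet (paths whose first edge points into Genotype):
  P1: Genotype <- AlcoholUse -> Smoking <- BMI -> Diet
  P2: Genotype <- BMI -> Diet
  P3: Genotype <- SleepHours -> Diet
Condition 1 (no descendant of Genotype in the set): holds — descendants of Genotype are {Diet}; none are in {AlcoholUse, Exercise}.
Condition 2 (every backdoor path blocked by {AlcoholUse, Exercise}):
  P1: blocked at fork node AlcoholUse ∈ conditioning set.
  P2: open — no interior node is in the conditioning set.
  P3: open — no interior node is in the conditioning set.
{AlcoholUse, Exercise} does not satisfy the backdoor criterion.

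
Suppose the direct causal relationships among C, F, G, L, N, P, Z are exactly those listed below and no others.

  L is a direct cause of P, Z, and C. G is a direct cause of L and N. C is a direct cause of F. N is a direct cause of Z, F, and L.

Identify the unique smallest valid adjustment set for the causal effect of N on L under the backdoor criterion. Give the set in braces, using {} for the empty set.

{G}

Variables eligible for adjustment (non-descendants of N, excluding N and L): {G}.
Backdoor paths from N to L:
  P1: N <- G -> L
The empty set is not sufficient: P1 (N <- G -> L) has no collider blocking it and no conditioned non-collider, so it is open.
Try {G}:
  P1: blocked at fork node G ∈ conditioning set.
{G} contains no descendant of N and blocks every backdoor path.
{G} is the unique smallest valid adjustment set.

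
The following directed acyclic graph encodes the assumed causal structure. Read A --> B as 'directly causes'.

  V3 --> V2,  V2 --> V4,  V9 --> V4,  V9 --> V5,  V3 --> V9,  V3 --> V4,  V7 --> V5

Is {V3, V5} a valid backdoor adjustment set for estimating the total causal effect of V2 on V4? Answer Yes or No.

Backdoor paths from V2 to V4 (paths whose first edge points into V2):
  P1: V2 <- V3 -> V9 -> V4
  P2: V2 <- V3 -> V4
Condition 1 (no descendant of V2 in the set): holds — descendants of V2 are {V4}; none are in {V3, V5}.
Condition 2 (every backdoor path blocked by {V3, V5}):
  P1: blocked at fork node V3 ∈ conditioning set.
  P2: blocked at fork node V3 ∈ conditioning set.
{V3, V5} satisfies the backdoor criterion.

Yes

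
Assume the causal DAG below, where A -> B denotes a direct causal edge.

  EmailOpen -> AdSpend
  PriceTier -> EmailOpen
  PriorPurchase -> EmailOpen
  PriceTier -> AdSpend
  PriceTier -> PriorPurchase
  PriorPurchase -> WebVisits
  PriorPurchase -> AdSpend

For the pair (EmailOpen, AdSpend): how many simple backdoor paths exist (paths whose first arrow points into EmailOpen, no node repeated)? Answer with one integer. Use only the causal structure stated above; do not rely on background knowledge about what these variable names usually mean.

A backdoor path from EmailOpen to AdSpend is any simple undirected path whose first edge points into EmailOpen (i.e. leaves EmailOpen via a parent).
Parents of EmailOpen: {PriceTier, PriorPurchase}.
Enumerating:
  P1: EmailOpen <- PriceTier -> PriorPurchase -> AdSpend
  P2: EmailOpen <- PriceTier -> AdSpend
  P3: EmailOpen <- PriorPurchase <- PriceTier -> AdSpend
  P4: EmailOpen <- PriorPurchase -> AdSpend
That exhausts the simple backdoor paths. Count: 4.

4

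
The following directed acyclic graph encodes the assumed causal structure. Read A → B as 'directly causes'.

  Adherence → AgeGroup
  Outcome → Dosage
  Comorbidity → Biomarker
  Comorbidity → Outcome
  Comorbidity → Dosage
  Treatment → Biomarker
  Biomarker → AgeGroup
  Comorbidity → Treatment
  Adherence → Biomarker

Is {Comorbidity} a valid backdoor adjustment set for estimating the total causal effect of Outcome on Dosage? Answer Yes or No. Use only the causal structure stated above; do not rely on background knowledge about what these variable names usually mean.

Backdoor paths from Outcome to Dosage (paths whose first edge points into Outcome):
  P1: Outcome <- Comorbidity -> Dosage
Condition 1 (no descendant of Outcome in the set): holds — descendants of Outcome are {Dosage}; none are in {Comorbidity}.
Condition 2 (every backdoor path blocked by {Comorbidity}):
  P1: blocked at fork node Comorbidity ∈ conditioning set.
{Comorbidity} satisfies the backdoor criterion.

Yes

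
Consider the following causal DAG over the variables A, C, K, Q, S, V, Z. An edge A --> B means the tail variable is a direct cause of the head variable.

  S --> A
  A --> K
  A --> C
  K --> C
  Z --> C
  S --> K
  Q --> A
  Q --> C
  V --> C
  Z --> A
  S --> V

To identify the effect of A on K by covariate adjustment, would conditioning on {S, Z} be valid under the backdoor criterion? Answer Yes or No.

Yes

Backdoor paths from A to K (paths whose first edge points into A):
  P1: A <- S -> V -> C <- K
  P2: A <- S -> K
  P3: A <- Q -> C <- V <- S -> K
  P4: A <- Q -> C <- K
  P5: A <- Z -> C <- V <- S -> K
  P6: A <- Z -> C <- K
Condition 1 (no descendant of A in the set): holds — descendants of A are {C, K}; none are in {S, Z}.
Condition 2 (every backdoor path blocked by {S, Z}):
  P1: blocked at fork node S ∈ conditioning set.
  P2: blocked at fork node S ∈ conditioning set.
  P3: blocked at collider C (neither it nor any descendant is in the conditioning set).
  P4: blocked at collider C (neither it nor any descendant is in the conditioning set).
  P5: blocked at fork node Z ∈ conditioning set.
  P6: blocked at fork node Z ∈ conditioning set.
{S, Z} satisfies the backdoor criterion.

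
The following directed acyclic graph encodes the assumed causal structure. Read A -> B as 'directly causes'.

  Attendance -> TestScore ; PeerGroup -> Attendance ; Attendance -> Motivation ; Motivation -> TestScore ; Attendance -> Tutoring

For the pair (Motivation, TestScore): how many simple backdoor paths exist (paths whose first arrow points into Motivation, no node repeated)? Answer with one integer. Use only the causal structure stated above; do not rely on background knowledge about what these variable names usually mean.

1

A backdoor path from Motivation to TestScore is any simple undirected path whose first edge points into Motivation (i.e. leaves Motivation via a parent).
Parents of Motivation: {Attendance}.
Enumerating:
  P1: Motivation <- Attendance -> TestScore
That exhausts the simple backdoor paths. Count: 1.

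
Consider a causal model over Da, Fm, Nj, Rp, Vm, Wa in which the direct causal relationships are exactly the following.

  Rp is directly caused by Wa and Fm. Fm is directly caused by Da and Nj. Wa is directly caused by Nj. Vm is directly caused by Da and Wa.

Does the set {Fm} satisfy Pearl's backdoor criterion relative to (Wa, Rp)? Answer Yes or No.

Yes

Backdoor paths from Wa to Rp (paths whose first edge points into Wa):
  P1: Wa <- Nj -> Fm -> Rp
Condition 1 (no descendant of Wa in the set): holds — descendants of Wa are {Rp, Vm}; none are in {Fm}.
Condition 2 (every backdoor path blocked by {Fm}):
  P1: blocked at chain node Fm ∈ conditioning set.
{Fm} satisfies the backdoor criterion.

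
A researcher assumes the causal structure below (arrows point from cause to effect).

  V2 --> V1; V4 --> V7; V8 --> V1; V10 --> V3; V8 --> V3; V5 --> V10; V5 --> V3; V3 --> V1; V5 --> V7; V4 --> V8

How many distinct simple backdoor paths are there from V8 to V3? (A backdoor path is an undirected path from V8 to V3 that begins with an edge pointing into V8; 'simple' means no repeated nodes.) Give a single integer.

2

A backdoor path from V8 to V3 is any simple undirected path whose first edge points into V8 (i.e. leaves V8 via a parent).
Parents of V8: {V4}.
Enumerating:
  P1: V8 <- V4 -> V7 <- V5 -> V10 -> V3
  P2: V8 <- V4 -> V7 <- V5 -> V3
That exhausts the simple backdoor paths. Count: 2.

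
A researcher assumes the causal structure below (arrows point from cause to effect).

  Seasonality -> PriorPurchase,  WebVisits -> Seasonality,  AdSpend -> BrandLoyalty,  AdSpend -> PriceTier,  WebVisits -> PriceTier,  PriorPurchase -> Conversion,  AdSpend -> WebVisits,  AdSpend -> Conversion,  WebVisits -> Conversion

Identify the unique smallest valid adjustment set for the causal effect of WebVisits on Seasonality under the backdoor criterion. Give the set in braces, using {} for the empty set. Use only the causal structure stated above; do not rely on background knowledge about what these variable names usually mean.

Variables eligible for adjustment (non-descendants of WebVisits, excluding WebVisits and Seasonality): {AdSpend, BrandLoyalty}.
Backdoor paths from WebVisits to Seasonality:
  P1: WebVisits <- AdSpend -> Conversion <- PriorPurchase <- Seasonality
Each backdoor path contains an unconditioned collider, so every path is already blocked with the empty conditioning set:
  P1: blocked at collider Conversion (neither it nor any descendant is in the conditioning set).
The empty set is therefore the unique smallest valid set.

{}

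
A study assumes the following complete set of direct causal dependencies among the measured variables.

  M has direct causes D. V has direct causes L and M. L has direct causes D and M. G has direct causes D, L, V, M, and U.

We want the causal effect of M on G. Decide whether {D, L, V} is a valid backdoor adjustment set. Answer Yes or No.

No

Backdoor paths from M to G (paths whose first edge points into M):
  P1: M <- D -> L -> V -> G
  P2: M <- D -> L -> G
  P3: M <- D -> G
Condition 1 (no descendant of M in the set): FAILS — L and V are descendants of M.
Condition 2 (every backdoor path blocked by {D, L, V}):
  P1: blocked at fork node D ∈ conditioning set.
  P2: blocked at fork node D ∈ conditioning set.
  P3: blocked at fork node D ∈ conditioning set.
{D, L, V} does not satisfy the backdoor criterion.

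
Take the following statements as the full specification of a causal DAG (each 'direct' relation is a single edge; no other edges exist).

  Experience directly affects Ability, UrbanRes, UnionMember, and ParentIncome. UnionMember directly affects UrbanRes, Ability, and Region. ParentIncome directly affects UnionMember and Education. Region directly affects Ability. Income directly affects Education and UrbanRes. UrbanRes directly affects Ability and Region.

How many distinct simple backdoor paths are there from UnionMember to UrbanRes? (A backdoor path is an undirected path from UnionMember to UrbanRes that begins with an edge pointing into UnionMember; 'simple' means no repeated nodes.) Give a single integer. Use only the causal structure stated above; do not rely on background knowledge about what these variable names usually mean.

8

A backdoor path from UnionMember to UrbanRes is any simple undirected path whose first edge points into UnionMember (i.e. leaves UnionMember via a parent).
Parents of UnionMember: {Experience, ParentIncome}.
Enumerating:
  P1: UnionMember <- Experience -> ParentIncome -> Education <- Income -> UrbanRes
  P2: UnionMember <- Experience -> UrbanRes
  P3: UnionMember <- Experience -> Ability <- UrbanRes
  P4: UnionMember <- Experience -> Ability <- Region <- UrbanRes
  P5: UnionMember <- ParentIncome <- Experience -> UrbanRes
  P6: UnionMember <- ParentIncome <- Experience -> Ability <- UrbanRes
  P7: UnionMember <- ParentIncome <- Experience -> Ability <- Region <- UrbanRes
  P8: UnionMember <- ParentIncome -> Education <- Income -> UrbanRes
That exhausts the simple backdoor paths. Count: 8.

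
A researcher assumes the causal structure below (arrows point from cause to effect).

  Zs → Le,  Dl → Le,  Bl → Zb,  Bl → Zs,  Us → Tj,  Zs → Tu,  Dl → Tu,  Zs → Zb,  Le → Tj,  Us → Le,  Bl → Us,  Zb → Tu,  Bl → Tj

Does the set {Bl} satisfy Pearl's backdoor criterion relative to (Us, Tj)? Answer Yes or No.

Backdoor paths from Us to Tj (paths whose first edge points into Us):
  P1: Us <- Bl -> Zs -> Zb -> Tu <- Dl -> Le -> Tj
  P2: Us <- Bl -> Zs -> Tu <- Dl -> Le -> Tj
  P3: Us <- Bl -> Zs -> Le -> Tj
  P4: Us <- Bl -> Zb <- Zs -> Tu <- Dl -> Le -> Tj
  P5: Us <- Bl -> Zb <- Zs -> Le -> Tj
  P6: Us <- Bl -> Zb -> Tu <- Dl -> Le -> Tj
  P7: Us <- Bl -> Zb -> Tu <- Zs -> Le -> Tj
  P8: Us <- Bl -> Tj
Condition 1 (no descendant of Us in the set): holds — descendants of Us are {Le, Tj}; none are in {Bl}.
Condition 2 (every backdoor path blocked by {Bl}):
  P1: blocked at fork node Bl ∈ conditioning set.
  P2: blocked at fork node Bl ∈ conditioning set.
  P3: blocked at fork node Bl ∈ conditioning set.
  P4: blocked at fork node Bl ∈ conditioning set.
  P5: blocked at fork node Bl ∈ conditioning set.
  P6: blocked at fork node Bl ∈ conditioning set.
  P7: blocked at fork node Bl ∈ conditioning set.
  P8: blocked at fork node Bl ∈ conditioning set.
{Bl} satisfies the backdoor criterion.

Yes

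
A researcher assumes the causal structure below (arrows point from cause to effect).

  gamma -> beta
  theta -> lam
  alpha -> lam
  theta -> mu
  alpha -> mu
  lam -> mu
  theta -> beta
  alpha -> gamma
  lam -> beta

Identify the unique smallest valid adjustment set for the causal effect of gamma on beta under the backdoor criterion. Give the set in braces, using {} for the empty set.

Variables eligible for adjustment (non-descendants of gamma, excluding gamma and beta): {alpha, lam, mu, theta}.
Backdoor paths from gamma to beta:
  P1: gamma <- alpha -> lam <- theta -> beta
  P2: gamma <- alpha -> lam -> mu <- theta -> beta
  P3: gamma <- alpha -> lam -> beta
  P4: gamma <- alpha -> mu <- theta -> lam -> beta
  P5: gamma <- alpha -> mu <- theta -> beta
  P6: gamma <- alpha -> mu <- lam <- theta -> beta
  P7: gamma <- alpha -> mu <- lam -> beta
The empty set is not sufficient: P3 (gamma <- alpha -> lam -> beta) has no collider blocking it and no conditioned non-collider, so it is open.
Try {alpha}:
  P1: blocked at fork node alpha ∈ conditioning set.
  P2: blocked at fork node alpha ∈ conditioning set.
  P3: blocked at fork node alpha ∈ conditioning set.
  P4: blocked at fork node alpha ∈ conditioning set.
  P5: blocked at fork node alpha ∈ conditioning set.
  P6: blocked at fork node alpha ∈ conditioning set.
  P7: blocked at fork node alpha ∈ conditioning set.
{alpha} contains no descendant of gamma and blocks every backdoor path.
No other singleton works — e.g. {theta} leaves P3 open — so {alpha} is the unique smallest valid adjustment set.

{alpha}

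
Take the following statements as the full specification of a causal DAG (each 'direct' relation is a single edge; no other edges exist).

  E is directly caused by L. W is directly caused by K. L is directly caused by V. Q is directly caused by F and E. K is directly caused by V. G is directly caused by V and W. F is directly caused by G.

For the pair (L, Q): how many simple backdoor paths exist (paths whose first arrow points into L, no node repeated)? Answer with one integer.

A backdoor path from L to Q is any simple undirected path whose first edge points into L (i.e. leaves L via a parent).
Parents of L: {V}.
Enumerating:
  P1: L <- V -> K -> W -> G -> F -> Q
  P2: L <- V -> G -> F -> Q
That exhausts the simple backdoor paths. Count: 2.

2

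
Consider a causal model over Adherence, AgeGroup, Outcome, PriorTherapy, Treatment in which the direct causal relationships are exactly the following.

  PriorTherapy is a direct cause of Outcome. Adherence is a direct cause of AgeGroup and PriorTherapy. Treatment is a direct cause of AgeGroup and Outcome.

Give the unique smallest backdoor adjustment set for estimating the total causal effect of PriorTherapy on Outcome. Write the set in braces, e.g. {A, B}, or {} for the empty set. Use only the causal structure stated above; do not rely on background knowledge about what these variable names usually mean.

Variables eligible for adjustment (non-descendants of PriorTherapy, excluding PriorTherapy and Outcome): {Adherence, AgeGroup, Treatment}.
Backdoor paths from PriorTherapy to Outcome:
  P1: PriorTherapy <- Adherence -> AgeGroup <- Treatment -> Outcome
Each backdoor path contains an unconditioned collider, so every path is already blocked with the empty conditioning set:
  P1: blocked at collider AgeGroup (neither it nor any descendant is in the conditioning set).
The empty set is therefore the unique smallest valid set.

{}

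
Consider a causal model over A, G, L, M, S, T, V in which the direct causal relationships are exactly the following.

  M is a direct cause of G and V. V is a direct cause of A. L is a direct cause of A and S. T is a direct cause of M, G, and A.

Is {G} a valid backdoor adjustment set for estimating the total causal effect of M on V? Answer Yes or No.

Backdoor paths from M to V (paths whose first edge points into M):
  P1: M <- T -> A <- V
Condition 1 (no descendant of M in the set): FAILS — G is a descendant of M.
Condition 2 (every backdoor path blocked by {G}):
  P1: blocked at collider A (neither it nor any descendant is in the conditioning set).
{G} does not satisfy the backdoor criterion.

No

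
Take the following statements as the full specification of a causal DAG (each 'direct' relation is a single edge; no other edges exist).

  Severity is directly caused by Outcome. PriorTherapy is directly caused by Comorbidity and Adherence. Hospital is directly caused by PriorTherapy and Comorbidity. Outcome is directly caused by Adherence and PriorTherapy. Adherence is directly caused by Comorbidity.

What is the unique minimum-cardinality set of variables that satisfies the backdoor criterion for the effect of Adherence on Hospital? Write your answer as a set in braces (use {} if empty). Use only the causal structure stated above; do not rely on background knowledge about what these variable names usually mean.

{Comorbidity}

Variables eligible for adjustment (non-descendants of Adherence, excluding Adherence and Hospital): {Comorbidity}.
Backdoor paths from Adherence to Hospital:
  P1: Adherence <- Comorbidity -> PriorTherapy -> Hospital
  P2: Adherence <- Comorbidity -> Hospital
The empty set is not sufficient: P1 (Adherence <- Comorbidity -> PriorTherapy -> Hospital) has no collider blocking it and no conditioned non-collider, so it is open.
Try {Comorbidity}:
  P1: blocked at fork node Comorbidity ∈ conditioning set.
  P2: blocked at fork node Comorbidity ∈ conditioning set.
{Comorbidity} contains no descendant of Adherence and blocks every backdoor path.
{Comorbidity} is the unique smallest valid adjustment set.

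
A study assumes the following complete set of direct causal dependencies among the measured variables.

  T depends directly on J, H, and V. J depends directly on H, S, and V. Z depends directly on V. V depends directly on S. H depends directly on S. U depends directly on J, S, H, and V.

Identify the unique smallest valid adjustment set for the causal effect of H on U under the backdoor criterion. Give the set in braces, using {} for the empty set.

Variables eligible for adjustment (non-descendants of H, excluding H and U): {S, V, Z}.
Backdoor paths from H to U:
  P1: H <- S -> V -> J -> U
  P2: H <- S -> V -> T <- J -> U
  P3: H <- S -> V -> U
  P4: H <- S -> J <- V -> U
  P5: H <- S -> J -> T <- V -> U
  P6: H <- S -> J -> U
  P7: H <- S -> U
The empty set is not sufficient: P1 (H <- S -> V -> J -> U) has no collider blocking it and no conditioned non-collider, so it is open.
Try {S}:
  P1: blocked at fork node S ∈ conditioning set.
  P2: blocked at fork node S ∈ conditioning set.
  P3: blocked at fork node S ∈ conditioning set.
  P4: blocked at fork node S ∈ conditioning set.
  P5: blocked at fork node S ∈ conditioning set.
  P6: blocked at fork node S ∈ conditioning set.
  P7: blocked at fork node S ∈ conditioning set.
{S} contains no descendant of H and blocks every backdoor path.
No other singleton works — e.g. {V} leaves P6 open — so {S} is the unique smallest valid adjustment set.

{S}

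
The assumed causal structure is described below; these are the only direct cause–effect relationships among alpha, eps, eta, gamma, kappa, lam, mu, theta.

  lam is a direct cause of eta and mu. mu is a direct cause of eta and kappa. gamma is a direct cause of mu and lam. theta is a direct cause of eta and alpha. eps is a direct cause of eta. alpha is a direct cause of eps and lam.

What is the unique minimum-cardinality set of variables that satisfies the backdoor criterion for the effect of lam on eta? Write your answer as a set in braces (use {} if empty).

Variables eligible for adjustment (non-descendants of lam, excluding lam and eta): {alpha, eps, gamma, theta}.
Backdoor paths from lam to eta:
  P1: lam <- gamma -> mu -> eta
  P2: lam <- alpha <- theta -> eta
  P3: lam <- alpha -> eps -> eta
The empty set is not sufficient: P1 (lam <- gamma -> mu -> eta) has no collider blocking it and no conditioned non-collider, so it is open.
Try {alpha, gamma}:
  P1: blocked at fork node gamma ∈ conditioning set.
  P2: blocked at chain node alpha ∈ conditioning set.
  P3: blocked at fork node alpha ∈ conditioning set.
{alpha, gamma} contains no descendant of lam and blocks every backdoor path.
Every element of {alpha, gamma} is needed (dropping alpha leaves P2 open; dropping gamma leaves P1 open), so no proper subset is valid.
Among all size-2 subsets of the eligible variables, only {alpha, gamma} blocks every backdoor path, so it is the unique smallest valid adjustment set.

{alpha, gamma}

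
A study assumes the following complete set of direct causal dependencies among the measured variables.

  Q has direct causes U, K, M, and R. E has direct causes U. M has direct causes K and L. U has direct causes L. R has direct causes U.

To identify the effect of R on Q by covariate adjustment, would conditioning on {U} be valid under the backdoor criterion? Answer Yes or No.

Backdoor paths from R to Q (paths whose first edge points into R):
  P1: R <- U <- L -> M <- K -> Q
  P2: R <- U <- L -> M -> Q
  P3: R <- U -> Q
Condition 1 (no descendant of R in the set): holds — descendants of R are {Q}; none are in {U}.
Condition 2 (every backdoor path blocked by {U}):
  P1: blocked at chain node U ∈ conditioning set.
  P2: blocked at chain node U ∈ conditioning set.
  P3: blocked at fork node U ∈ conditioning set.
{U} satisfies the backdoor criterion.

Yes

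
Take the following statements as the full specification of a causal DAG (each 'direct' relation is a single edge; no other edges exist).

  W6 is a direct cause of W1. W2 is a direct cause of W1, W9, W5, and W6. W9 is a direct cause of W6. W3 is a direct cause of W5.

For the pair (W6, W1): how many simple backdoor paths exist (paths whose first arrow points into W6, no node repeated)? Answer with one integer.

A backdoor path from W6 to W1 is any simple undirected path whose first edge points into W6 (i.e. leaves W6 via a parent).
Parents of W6: {W2, W9}.
Enumerating:
  P1: W6 <- W2 -> W1
  P2: W6 <- W9 <- W2 -> W1
That exhausts the simple backdoor paths. Count: 2.

2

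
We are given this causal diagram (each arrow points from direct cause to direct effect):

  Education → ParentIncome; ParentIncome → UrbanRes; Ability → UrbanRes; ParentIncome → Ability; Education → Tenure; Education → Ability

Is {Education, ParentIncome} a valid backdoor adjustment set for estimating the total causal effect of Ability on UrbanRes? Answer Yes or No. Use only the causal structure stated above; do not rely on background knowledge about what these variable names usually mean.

Yes

Backdoor paths from Ability to UrbanRes (paths whose first edge points into Ability):
  P1: Ability <- Education -> ParentIncome -> UrbanRes
  P2: Ability <- ParentIncome -> UrbanRes
Condition 1 (no descendant of Ability in the set): holds — descendants of Ability are {UrbanRes}; none are in {Education, ParentIncome}.
Condition 2 (every backdoor path blocked by {Education, ParentIncome}):
  P1: blocked at fork node Education ∈ conditioning set.
  P2: blocked at fork node ParentIncome ∈ conditioning set.
{Education, ParentIncome} satisfies the backdoor criterion.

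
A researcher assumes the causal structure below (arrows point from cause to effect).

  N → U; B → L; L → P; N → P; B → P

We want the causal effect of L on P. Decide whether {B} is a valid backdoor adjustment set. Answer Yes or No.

Backdoor paths from L to P (paths whose first edge points into L):
  P1: L <- B -> P
Condition 1 (no descendant of L in the set): holds — descendants of L are {P}; none are in {B}.
Condition 2 (every backdoor path blocked by {B}):
  P1: blocked at fork node B ∈ conditioning set.
{B} satisfies the backdoor criterion.

Yes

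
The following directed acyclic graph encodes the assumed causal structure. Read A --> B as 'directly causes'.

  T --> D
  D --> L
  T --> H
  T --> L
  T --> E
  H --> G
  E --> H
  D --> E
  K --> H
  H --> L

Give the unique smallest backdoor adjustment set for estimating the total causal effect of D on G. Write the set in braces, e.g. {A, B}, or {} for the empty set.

Variables eligible for adjustment (non-descendants of D, excluding D and G): {K, T}.
Backdoor paths from D to G:
  P1: D <- T -> E -> H -> G
  P2: D <- T -> H -> G
  P3: D <- T -> L <- H -> G
The empty set is not sufficient: P1 (D <- T -> E -> H -> G) has no collider blocking it and no conditioned non-collider, so it is open.
Try {T}:
  P1: blocked at fork node T ∈ conditioning set.
  P2: blocked at fork node T ∈ conditioning set.
  P3: blocked at fork node T ∈ conditioning set.
{T} contains no descendant of D and blocks every backdoor path.
No other singleton works — e.g. {K} leaves P1 open — so {T} is the unique smallest valid adjustment set.

{T}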